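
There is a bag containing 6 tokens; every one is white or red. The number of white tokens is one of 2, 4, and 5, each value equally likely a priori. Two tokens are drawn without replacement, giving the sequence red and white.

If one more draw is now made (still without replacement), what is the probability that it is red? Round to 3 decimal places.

The likelihood of the observed sequence under each hypothesis: P(data | r = 2) = (4/6)(2/5) = 4/15; P(data | r = 4) = (2/6)(4/5) = 4/15; P(data | r = 5) = (1/6)(5/5) = 1/6.
The prior-weighted likelihoods are 1/3 · 4/15 = 4/45, 1/3 · 4/15 = 4/45, 1/3 · 1/6 = 1/18; summing to 7/30.
The posterior is then P(r = 2 | data) = 8/21, P(r = 4 | data) = 8/21, P(r = 5 | data) = 5/21.
The predictive probability is P(red next | data) = (3/4)(8/21) + (1/4)(8/21) + (0)(5/21) = 8/21.

0.381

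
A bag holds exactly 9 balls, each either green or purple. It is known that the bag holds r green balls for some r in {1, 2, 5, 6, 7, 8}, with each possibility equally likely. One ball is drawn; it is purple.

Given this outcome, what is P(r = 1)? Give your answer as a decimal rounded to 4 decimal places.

For each hypothesis, P(data | H) works out to: P(data | r = 1) = (8/9) = 8/9; P(data | r = 2) = (7/9) = 7/9; P(data | r = 5) = (4/9) = 4/9; P(data | r = 6) = (3/9) = 1/3; P(data | r = 7) = (2/9) = 2/9; P(data | r = 8) = (1/9) = 1/9.
Weighting by the prior gives 1/6 · 8/9 = 4/27, 1/6 · 7/9 = 7/54, 1/6 · 4/9 = 2/27, 1/6 · 1/3 = 1/18, 1/6 · 2/9 = 1/27, 1/6 · 1/9 = 1/54; with total 25/54.
By Bayes' rule, P(r = 1 | data) = (4/27) / (25/54) = 8/25.

0.3200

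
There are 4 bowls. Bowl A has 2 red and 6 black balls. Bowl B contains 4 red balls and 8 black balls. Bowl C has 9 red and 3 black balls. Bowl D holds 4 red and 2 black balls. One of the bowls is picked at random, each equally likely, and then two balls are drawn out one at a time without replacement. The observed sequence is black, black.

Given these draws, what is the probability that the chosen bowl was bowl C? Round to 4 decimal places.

Compute the likelihood of the observed sequence for each case: P(data | bowl A) = (6/8)(5/7) = 0.53571; P(data | bowl B) = (8/12)(7/11) = 0.42424; P(data | bowl C) = (3/12)(2/11) = 0.045455; P(data | bowl D) = (2/6)(1/5) = 0.066667.
Weighting by the prior gives 1/4 · 0.53571 = 0.13393, 1/4 · 0.42424 = 0.10606, 1/4 · 0.045455 = 0.011364, 1/4 · 0.066667 = 0.016667; summing to 0.26802.
So P(bowl C | data) = (0.011364) / (0.26802) = 0.042399.

0.0424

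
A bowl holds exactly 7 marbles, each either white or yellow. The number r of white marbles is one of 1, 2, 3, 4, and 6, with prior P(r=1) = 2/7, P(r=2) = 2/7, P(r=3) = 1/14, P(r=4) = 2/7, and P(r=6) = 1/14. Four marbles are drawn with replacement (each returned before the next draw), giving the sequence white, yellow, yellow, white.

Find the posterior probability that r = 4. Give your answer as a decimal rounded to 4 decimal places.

Compute the likelihood of the observed sequence for each case: P(data | r = 1) = (1/7)(6/7)(6/7)(1/7) = 0.014994; P(data | r = 2) = (2/7)(5/7)(5/7)(2/7) = 0.041649; P(data | r = 3) = (3/7)(4/7)(4/7)(3/7) = 0.059975; P(data | r = 4) = (4/7)(3/7)(3/7)(4/7) = 0.059975; P(data | r = 6) = (6/7)(1/7)(1/7)(6/7) = 0.014994.
Multiplying each by its prior: 2/7 · 0.014994 = 0.0042839, 2/7 · 0.041649 = 0.0119, 1/14 · 0.059975 = 0.0042839, 2/7 · 0.059975 = 0.017136, 1/14 · 0.014994 = 0.001071; with total 0.038674.
By Bayes' rule, P(r = 4 | data) = (0.017136) / (0.038674) = 0.44308.

0.4431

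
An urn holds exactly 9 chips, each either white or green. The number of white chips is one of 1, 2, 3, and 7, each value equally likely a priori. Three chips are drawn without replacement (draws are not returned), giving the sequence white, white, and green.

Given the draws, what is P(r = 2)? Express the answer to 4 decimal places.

Compute the likelihood of the observed sequence for each case: P(data | r = 1) = (1/9)(0/8) = 0; P(data | r = 2) = (2/9)(1/8)(7/7) = 0.027778; P(data | r = 3) = (3/9)(2/8)(6/7) = 0.071429; P(data | r = 7) = (7/9)(6/8)(2/7) = 0.16667.
The prior-weighted likelihoods are 1/4 · 0 = 0, 1/4 · 0.027778 = 0.0069444, 1/4 · 0.071429 = 0.017857, 1/4 · 0.16667 = 0.041667; summing to 0.066468.
Therefore the posterior P(r = 2 | data) = (0.0069444) / (0.066468) = 0.10448.

0.1045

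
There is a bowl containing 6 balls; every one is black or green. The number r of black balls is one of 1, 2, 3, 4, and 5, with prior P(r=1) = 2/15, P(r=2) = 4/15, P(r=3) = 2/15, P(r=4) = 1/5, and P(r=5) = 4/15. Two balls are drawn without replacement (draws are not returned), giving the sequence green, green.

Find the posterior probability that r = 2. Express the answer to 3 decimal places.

0.453

Under each hypothesis, the probability of the observed sequence is: P(data | r = 1) = (5/6)(4/5) = 2/3; P(data | r = 2) = (4/6)(3/5) = 2/5; P(data | r = 3) = (3/6)(2/5) = 1/5; P(data | r = 4) = (2/6)(1/5) = 1/15; P(data | r = 5) = (1/6)(0/5) = 0.
Weighting by the prior gives 2/15 · 2/3 = 4/45, 4/15 · 2/5 = 8/75, 2/15 · 1/5 = 2/75, 1/5 · 1/15 = 1/75, 4/15 · 0 = 0; with total 53/225.
Hence P(r = 2 | data) = (8/75) / (53/225) = 24/53.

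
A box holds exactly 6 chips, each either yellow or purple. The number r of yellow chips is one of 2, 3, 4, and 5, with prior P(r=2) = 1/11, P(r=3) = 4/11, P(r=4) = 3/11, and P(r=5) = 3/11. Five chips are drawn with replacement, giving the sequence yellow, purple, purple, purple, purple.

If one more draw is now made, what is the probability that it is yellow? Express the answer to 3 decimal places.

Compute the likelihood of the observed sequence for each case: P(data | r = 2) = (2/6)(4/6)(4/6)(4/6)(4/6) = 0.065844; P(data | r = 3) = (3/6)(3/6)(3/6)(3/6)(3/6) = 0.03125; P(data | r = 4) = (4/6)(2/6)(2/6)(2/6)(2/6) = 0.0082305; P(data | r = 5) = (5/6)(1/6)(1/6)(1/6)(1/6) = 0.000643.
Multiplying each by its prior: 1/11 · 0.065844 = 0.0059858, 4/11 · 0.03125 = 0.011364, 3/11 · 0.0082305 = 0.0022447, 3/11 · 0.000643 = 0.00017536; summing to 0.019769.
The posterior is then P(r = 2 | data) = 0.30278, P(r = 3 | data) = 0.57481, P(r = 4 | data) = 0.11354, P(r = 5 | data) = 0.0088705.
Averaging over the posterior, P(yellow next | data) = (1/3)(0.30278) + (1/2)(0.57481) + (2/3)(0.11354) + (5/6)(0.0088705) = 0.47142.

0.471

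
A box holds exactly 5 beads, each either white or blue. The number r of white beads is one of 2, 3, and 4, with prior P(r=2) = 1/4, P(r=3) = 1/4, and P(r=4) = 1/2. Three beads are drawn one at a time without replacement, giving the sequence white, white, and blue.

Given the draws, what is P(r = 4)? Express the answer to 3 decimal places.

0.571

Compute the likelihood of the observed sequence for each case: P(data | r = 2) = (2/5)(1/4)(3/3) = 1/10; P(data | r = 3) = (3/5)(2/4)(2/3) = 1/5; P(data | r = 4) = (4/5)(3/4)(1/3) = 1/5.
Weighting by the prior gives 1/4 · 1/10 = 1/40, 1/4 · 1/5 = 1/20, 1/2 · 1/5 = 1/10; with total 7/40.
So P(r = 4 | data) = (1/10) / (7/40) = 4/7.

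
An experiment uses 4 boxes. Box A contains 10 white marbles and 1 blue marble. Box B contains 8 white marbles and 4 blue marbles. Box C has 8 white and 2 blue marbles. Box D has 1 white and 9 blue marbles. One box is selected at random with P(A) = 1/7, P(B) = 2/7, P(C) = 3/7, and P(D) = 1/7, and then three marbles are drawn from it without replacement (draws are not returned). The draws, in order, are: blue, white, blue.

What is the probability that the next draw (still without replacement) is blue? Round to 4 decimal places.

Compute the likelihood of the observed sequence for each case: P(data | box A) = (1/11)(10/10)(0/9) = 0; P(data | box B) = (4/12)(8/11)(3/10) = 0.072727; P(data | box C) = (2/10)(8/9)(1/8) = 0.022222; P(data | box D) = (9/10)(1/9)(8/8) = 0.1.
The prior-weighted likelihoods are 1/7 · 0 = 0, 2/7 · 0.072727 = 0.020779, 3/7 · 0.022222 = 0.0095238, 1/7 · 0.1 = 0.014286; with total 0.044589.
The posterior is then P(box A | data) = 0, P(box B | data) = 0.46602, P(box C | data) = 0.21359, P(box D | data) = 0.32039.
The predictive probability is P(blue next | data) = (2/9)(0.46602) + (0)(0.21359) + (1)(0.32039) = 0.42395.

0.4239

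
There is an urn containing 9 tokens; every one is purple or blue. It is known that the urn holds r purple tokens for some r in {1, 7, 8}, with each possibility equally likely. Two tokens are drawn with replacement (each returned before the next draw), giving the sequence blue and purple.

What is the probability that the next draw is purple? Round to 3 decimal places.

The likelihood of the observed sequence under each hypothesis: P(data | r = 1) = (8/9)(1/9) = 8/81; P(data | r = 7) = (2/9)(7/9) = 14/81; P(data | r = 8) = (1/9)(8/9) = 8/81.
Weighting by the prior gives 1/3 · 8/81 = 8/243, 1/3 · 14/81 = 14/243, 1/3 · 8/81 = 8/243; with total 10/81.
The posterior is then P(r = 1 | data) = 4/15, P(r = 7 | data) = 7/15, P(r = 8 | data) = 4/15.
The predictive probability is P(purple next | data) = (1/9)(4/15) + (7/9)(7/15) + (8/9)(4/15) = 17/27.

0.630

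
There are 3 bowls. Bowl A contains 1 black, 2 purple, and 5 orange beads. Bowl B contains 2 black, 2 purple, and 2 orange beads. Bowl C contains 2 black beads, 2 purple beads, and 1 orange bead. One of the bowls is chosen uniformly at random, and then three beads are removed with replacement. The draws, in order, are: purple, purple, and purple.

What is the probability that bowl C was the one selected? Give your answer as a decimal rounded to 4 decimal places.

0.5486

The likelihood of the observed sequence under each hypothesis: P(data | bowl A) = (2/8)(2/8)(2/8) = 0.015625; P(data | bowl B) = (2/6)(2/6)(2/6) = 0.037037; P(data | bowl C) = (2/5)(2/5)(2/5) = 0.064.
Multiplying each by its prior: 1/3 · 0.015625 = 0.0052083, 1/3 · 0.037037 = 0.012346, 1/3 · 0.064 = 0.021333; with total 0.038887.
By Bayes' rule, P(bowl C | data) = (0.021333) / (0.038887) = 0.54859.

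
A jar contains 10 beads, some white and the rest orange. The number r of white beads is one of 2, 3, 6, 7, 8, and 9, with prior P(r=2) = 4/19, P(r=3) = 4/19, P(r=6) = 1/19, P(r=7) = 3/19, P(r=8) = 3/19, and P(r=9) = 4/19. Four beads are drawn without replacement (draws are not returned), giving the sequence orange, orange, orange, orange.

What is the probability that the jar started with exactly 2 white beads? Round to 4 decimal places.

0.6651

The likelihood of the observed sequence under each hypothesis: P(data | r = 2) = (8/10)(7/9)(6/8)(5/7) = 0.33333; P(data | r = 3) = (7/10)(6/9)(5/8)(4/7) = 0.16667; P(data | r = 6) = (4/10)(3/9)(2/8)(1/7) = 0.0047619; P(data | r = 7) = (3/10)(2/9)(1/8)(0/7) = 0; P(data | r = 8) = (2/10)(1/9)(0/8) = 0; P(data | r = 9) = (1/10)(0/9) = 0.
Weighting by the prior gives 4/19 · 0.33333 = 0.070175, 4/19 · 0.16667 = 0.035088, 1/19 · 0.0047619 = 0.00025063, 3/19 · 0 = 0, 3/19 · 0 = 0, 4/19 · 0 = 0; with total 0.10551.
So P(r = 2 | data) = (0.070175) / (0.10551) = 0.66508.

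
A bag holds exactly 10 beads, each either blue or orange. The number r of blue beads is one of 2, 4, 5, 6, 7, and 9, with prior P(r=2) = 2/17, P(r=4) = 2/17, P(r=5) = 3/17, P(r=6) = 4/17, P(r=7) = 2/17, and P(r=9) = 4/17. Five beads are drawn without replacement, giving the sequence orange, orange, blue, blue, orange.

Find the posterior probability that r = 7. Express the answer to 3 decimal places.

0.045

For each hypothesis, P(data | H) works out to: P(data | r = 2) = (8/10)(7/9)(2/8)(1/7)(6/6) = 0.022222; P(data | r = 4) = (6/10)(5/9)(4/8)(3/7)(4/6) = 0.047619; P(data | r = 5) = (5/10)(4/9)(5/8)(4/7)(3/6) = 0.039683; P(data | r = 6) = (4/10)(3/9)(6/8)(5/7)(2/6) = 0.02381; P(data | r = 7) = (3/10)(2/9)(7/8)(6/7)(1/6) = 0.0083333; P(data | r = 9) = (1/10)(0/9) = 0.
The prior-weighted likelihoods are 2/17 · 0.022222 = 0.0026144, 2/17 · 0.047619 = 0.0056022, 3/17 · 0.039683 = 0.0070028, 4/17 · 0.02381 = 0.0056022, 2/17 · 0.0083333 = 0.00098039, 4/17 · 0 = 0; these sum to 0.021802.
So P(r = 7 | data) = (0.00098039) / (0.021802) = 0.044968.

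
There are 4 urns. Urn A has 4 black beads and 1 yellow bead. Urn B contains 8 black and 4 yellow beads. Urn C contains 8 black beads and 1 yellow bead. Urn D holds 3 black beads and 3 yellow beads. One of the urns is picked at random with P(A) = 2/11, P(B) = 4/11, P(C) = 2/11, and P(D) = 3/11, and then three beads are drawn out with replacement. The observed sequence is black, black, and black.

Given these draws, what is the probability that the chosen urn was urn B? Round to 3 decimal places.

0.297

Compute the likelihood of the observed sequence for each case: P(data | urn A) = (4/5)(4/5)(4/5) = 0.512; P(data | urn B) = (8/12)(8/12)(8/12) = 0.2963; P(data | urn C) = (8/9)(8/9)(8/9) = 0.70233; P(data | urn D) = (3/6)(3/6)(3/6) = 0.125.
Weighting by the prior gives 2/11 · 0.512 = 0.093091, 4/11 · 0.2963 = 0.10774, 2/11 · 0.70233 = 0.1277, 3/11 · 0.125 = 0.034091; with total 0.36262.
By Bayes' rule, P(urn B | data) = (0.10774) / (0.36262) = 0.29712.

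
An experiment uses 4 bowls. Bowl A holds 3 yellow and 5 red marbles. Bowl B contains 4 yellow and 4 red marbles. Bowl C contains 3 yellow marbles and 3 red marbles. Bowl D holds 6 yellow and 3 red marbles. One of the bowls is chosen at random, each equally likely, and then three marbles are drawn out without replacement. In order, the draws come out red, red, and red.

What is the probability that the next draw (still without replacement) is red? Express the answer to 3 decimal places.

0.275

For each hypothesis, P(data | H) works out to: P(data | bowl A) = (5/8)(4/7)(3/6) = 0.17857; P(data | bowl B) = (4/8)(3/7)(2/6) = 0.071429; P(data | bowl C) = (3/6)(2/5)(1/4) = 0.05; P(data | bowl D) = (3/9)(2/8)(1/7) = 0.011905.
Multiplying each by its prior: 1/4 · 0.17857 = 0.044643, 1/4 · 0.071429 = 0.017857, 1/4 · 0.05 = 0.0125, 1/4 · 0.011905 = 0.0029762; with total 0.077976.
Dividing through by the total gives posterior P(bowl A | data) = 0.57252, P(bowl B | data) = 0.22901, P(bowl C | data) = 0.16031, P(bowl D | data) = 0.038168.
The predictive probability is P(red next | data) = (2/5)(0.57252) + (1/5)(0.22901) + (0)(0.16031) + (0)(0.038168) = 0.27481.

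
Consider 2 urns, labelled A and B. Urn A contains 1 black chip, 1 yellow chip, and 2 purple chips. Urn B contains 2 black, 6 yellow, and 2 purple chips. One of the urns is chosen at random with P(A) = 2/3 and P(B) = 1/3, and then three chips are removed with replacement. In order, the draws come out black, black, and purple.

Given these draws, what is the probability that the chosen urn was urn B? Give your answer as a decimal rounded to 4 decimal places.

0.1135

Compute the likelihood of the observed sequence for each case: P(data | urn A) = (1/4)(1/4)(2/4) = 0.03125; P(data | urn B) = (2/10)(2/10)(2/10) = 0.008.
The prior-weighted likelihoods are 2/3 · 0.03125 = 0.020833, 1/3 · 0.008 = 0.0026667; with total 0.0235.
So P(urn B | data) = (0.0026667) / (0.0235) = 0.11348.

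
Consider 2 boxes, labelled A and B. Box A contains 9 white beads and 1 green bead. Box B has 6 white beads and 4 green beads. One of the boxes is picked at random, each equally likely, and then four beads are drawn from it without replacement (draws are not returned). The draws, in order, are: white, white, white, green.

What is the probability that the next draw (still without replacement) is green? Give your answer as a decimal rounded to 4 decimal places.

Under each hypothesis, the probability of the observed sequence is: P(data | box A) = (9/10)(8/9)(7/8)(1/7) = 1/10; P(data | box B) = (6/10)(5/9)(4/8)(4/7) = 2/21.
Multiplying each by its prior: 1/2 · 1/10 = 1/20, 1/2 · 2/21 = 1/21; summing to 41/420.
Dividing through by the total gives posterior P(box A | data) = 21/41, P(box B | data) = 20/41.
The predictive probability is P(green next | data) = (0)(21/41) + (1/2)(20/41) = 10/41.

0.2439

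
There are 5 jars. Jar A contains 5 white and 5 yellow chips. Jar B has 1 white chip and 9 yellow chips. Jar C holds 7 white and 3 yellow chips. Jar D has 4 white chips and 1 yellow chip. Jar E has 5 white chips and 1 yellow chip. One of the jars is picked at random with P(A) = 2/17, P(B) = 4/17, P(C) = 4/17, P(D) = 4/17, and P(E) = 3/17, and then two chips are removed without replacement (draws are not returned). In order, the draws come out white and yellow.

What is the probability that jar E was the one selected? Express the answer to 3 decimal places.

For each hypothesis, P(data | H) works out to: P(data | jar A) = (5/10)(5/9) = 0.27778; P(data | jar B) = (1/10)(9/9) = 0.1; P(data | jar C) = (7/10)(3/9) = 0.23333; P(data | jar D) = (4/5)(1/4) = 0.2; P(data | jar E) = (5/6)(1/5) = 0.16667.
Multiplying each by its prior: 2/17 · 0.27778 = 0.03268, 4/17 · 0.1 = 0.023529, 4/17 · 0.23333 = 0.054902, 4/17 · 0.2 = 0.047059, 3/17 · 0.16667 = 0.029412; summing to 0.18758.
So P(jar E | data) = (0.029412) / (0.18758) = 0.15679.

0.157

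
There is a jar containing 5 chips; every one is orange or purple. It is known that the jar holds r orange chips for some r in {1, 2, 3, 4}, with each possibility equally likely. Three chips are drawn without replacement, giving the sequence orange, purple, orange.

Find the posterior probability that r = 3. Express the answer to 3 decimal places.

The likelihood of the observed sequence under each hypothesis: P(data | r = 1) = (1/5)(4/4)(0/3) = 0; P(data | r = 2) = (2/5)(3/4)(1/3) = 1/10; P(data | r = 3) = (3/5)(2/4)(2/3) = 1/5; P(data | r = 4) = (4/5)(1/4)(3/3) = 1/5.
Weighting by the prior gives 1/4 · 0 = 0, 1/4 · 1/10 = 1/40, 1/4 · 1/5 = 1/20, 1/4 · 1/5 = 1/20; these sum to 1/8.
Hence P(r = 3 | data) = (1/20) / (1/8) = 2/5.

0.400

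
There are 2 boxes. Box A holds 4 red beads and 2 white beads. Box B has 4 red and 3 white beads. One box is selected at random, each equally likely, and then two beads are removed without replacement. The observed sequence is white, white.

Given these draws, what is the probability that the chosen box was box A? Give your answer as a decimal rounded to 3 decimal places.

Compute the likelihood of the observed sequence for each case: P(data | box A) = (2/6)(1/5) = 1/15; P(data | box B) = (3/7)(2/6) = 1/7.
Weighting by the prior gives 1/2 · 1/15 = 1/30, 1/2 · 1/7 = 1/14; summing to 11/105.
Therefore the posterior P(box A | data) = (1/30) / (11/105) = 7/22.

0.318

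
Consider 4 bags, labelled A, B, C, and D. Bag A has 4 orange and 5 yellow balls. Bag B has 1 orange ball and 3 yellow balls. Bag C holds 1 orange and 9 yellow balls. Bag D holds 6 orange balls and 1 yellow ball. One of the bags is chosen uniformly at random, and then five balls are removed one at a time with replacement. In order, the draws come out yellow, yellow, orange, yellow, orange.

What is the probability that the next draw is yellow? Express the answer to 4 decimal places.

For each hypothesis, P(data | H) works out to: P(data | bag A) = (5/9)(5/9)(4/9)(5/9)(4/9) = 0.03387; P(data | bag B) = (3/4)(3/4)(1/4)(3/4)(1/4) = 0.026367; P(data | bag C) = (9/10)(9/10)(1/10)(9/10)(1/10) = 0.00729; P(data | bag D) = (1/7)(1/7)(6/7)(1/7)(6/7) = 0.002142.
Weighting by the prior gives 1/4 · 0.03387 = 0.0084675, 1/4 · 0.026367 = 0.0065918, 1/4 · 0.00729 = 0.0018225, 1/4 · 0.002142 = 0.00053549; summing to 0.017417.
Dividing through by the total gives posterior P(bag A | data) = 0.48616, P(bag B | data) = 0.37846, P(bag C | data) = 0.10464, P(bag D | data) = 0.030745.
The predictive probability is P(yellow next | data) = (5/9)(0.48616) + (3/4)(0.37846) + (9/10)(0.10464) + (1/7)(0.030745) = 0.6525.

0.6525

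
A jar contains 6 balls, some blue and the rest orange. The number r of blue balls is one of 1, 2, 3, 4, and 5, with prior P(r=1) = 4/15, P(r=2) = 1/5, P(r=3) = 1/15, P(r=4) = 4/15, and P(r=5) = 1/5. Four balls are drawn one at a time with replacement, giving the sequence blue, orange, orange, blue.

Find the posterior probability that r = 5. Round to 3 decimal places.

Compute the likelihood of the observed sequence for each case: P(data | r = 1) = (1/6)(5/6)(5/6)(1/6) = 0.01929; P(data | r = 2) = (2/6)(4/6)(4/6)(2/6) = 0.049383; P(data | r = 3) = (3/6)(3/6)(3/6)(3/6) = 0.0625; P(data | r = 4) = (4/6)(2/6)(2/6)(4/6) = 0.049383; P(data | r = 5) = (5/6)(1/6)(1/6)(5/6) = 0.01929.
Weighting by the prior gives 4/15 · 0.01929 = 0.005144, 1/5 · 0.049383 = 0.0098765, 1/15 · 0.0625 = 0.0041667, 4/15 · 0.049383 = 0.013169, 1/5 · 0.01929 = 0.003858; these sum to 0.036214.
So P(r = 5 | data) = (0.003858) / (0.036214) = 0.10653.

0.107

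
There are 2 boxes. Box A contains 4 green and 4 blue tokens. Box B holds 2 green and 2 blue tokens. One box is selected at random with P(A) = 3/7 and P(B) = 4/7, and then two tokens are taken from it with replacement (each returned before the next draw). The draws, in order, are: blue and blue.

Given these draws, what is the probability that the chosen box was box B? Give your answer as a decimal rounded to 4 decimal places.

0.5714

Compute the likelihood of the observed sequence for each case: P(data | box A) = (4/8)(4/8) = 1/4; P(data | box B) = (2/4)(2/4) = 1/4.
Multiplying each by its prior: 3/7 · 1/4 = 3/28, 4/7 · 1/4 = 1/7; with total 1/4.
Therefore the posterior P(box B | data) = (1/7) / (1/4) = 4/7.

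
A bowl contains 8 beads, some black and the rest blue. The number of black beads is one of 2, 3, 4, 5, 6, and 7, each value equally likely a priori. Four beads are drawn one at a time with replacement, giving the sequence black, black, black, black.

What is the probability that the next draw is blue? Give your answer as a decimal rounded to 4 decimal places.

Compute the likelihood of the observed sequence for each case: P(data | r = 2) = (2/8)(2/8)(2/8)(2/8) = 0.0039062; P(data | r = 3) = (3/8)(3/8)(3/8)(3/8) = 0.019775; P(data | r = 4) = (4/8)(4/8)(4/8)(4/8) = 0.0625; P(data | r = 5) = (5/8)(5/8)(5/8)(5/8) = 0.15259; P(data | r = 6) = (6/8)(6/8)(6/8)(6/8) = 0.31641; P(data | r = 7) = (7/8)(7/8)(7/8)(7/8) = 0.58618.
Weighting by the prior gives 1/6 · 0.0039062 = 0.00065104, 1/6 · 0.019775 = 0.0032959, 1/6 · 0.0625 = 0.010417, 1/6 · 0.15259 = 0.025431, 1/6 · 0.31641 = 0.052734, 1/6 · 0.58618 = 0.097697; these sum to 0.19023.
Normalising, the posterior is P(r = 2 | data) = 0.0034225, P(r = 3 | data) = 0.017326, P(r = 4 | data) = 0.054759, P(r = 5 | data) = 0.13369, P(r = 6 | data) = 0.27722, P(r = 7 | data) = 0.51358.
So P(blue next | data) = Σ P(blue next | H) P(H | data) = (3/4)(0.0034225) + (5/8)(0.017326) + (1/2)(0.054759) + (3/8)(0.13369) + (1/4)(0.27722) + (1/8)(0.51358) = 0.22441.

0.2244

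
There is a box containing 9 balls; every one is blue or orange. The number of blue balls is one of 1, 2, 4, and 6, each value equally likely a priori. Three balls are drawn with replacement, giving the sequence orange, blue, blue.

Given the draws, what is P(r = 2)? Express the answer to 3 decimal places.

The likelihood of the observed sequence under each hypothesis: P(data | r = 1) = (8/9)(1/9)(1/9) = 8/729; P(data | r = 2) = (7/9)(2/9)(2/9) = 28/729; P(data | r = 4) = (5/9)(4/9)(4/9) = 80/729; P(data | r = 6) = (3/9)(6/9)(6/9) = 4/27.
Multiplying each by its prior: 1/4 · 8/729 = 2/729, 1/4 · 28/729 = 7/729, 1/4 · 80/729 = 20/729, 1/4 · 4/27 = 1/27; with total 56/729.
So P(r = 2 | data) = (7/729) / (56/729) = 1/8.

0.125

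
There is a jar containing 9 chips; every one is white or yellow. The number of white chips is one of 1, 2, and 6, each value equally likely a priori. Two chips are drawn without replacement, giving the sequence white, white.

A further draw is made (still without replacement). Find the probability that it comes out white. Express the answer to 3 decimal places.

The likelihood of the observed sequence under each hypothesis: P(data | r = 1) = (1/9)(0/8) = 0; P(data | r = 2) = (2/9)(1/8) = 1/36; P(data | r = 6) = (6/9)(5/8) = 5/12.
Weighting by the prior gives 1/3 · 0 = 0, 1/3 · 1/36 = 1/108, 1/3 · 5/12 = 5/36; with total 4/27.
Normalising, the posterior is P(r = 1 | data) = 0, P(r = 2 | data) = 1/16, P(r = 6 | data) = 15/16.
So P(white next | data) = Σ P(white next | H) P(H | data) = (0)(1/16) + (4/7)(15/16) = 15/28.

0.536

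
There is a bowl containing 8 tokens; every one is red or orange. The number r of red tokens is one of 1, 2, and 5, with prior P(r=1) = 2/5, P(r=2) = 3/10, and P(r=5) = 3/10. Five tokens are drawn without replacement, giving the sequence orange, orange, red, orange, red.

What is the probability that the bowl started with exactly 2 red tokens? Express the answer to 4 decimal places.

The likelihood of the observed sequence under each hypothesis: P(data | r = 1) = (7/8)(6/7)(1/6)(5/5)(0/4) = 0; P(data | r = 2) = (6/8)(5/7)(2/6)(4/5)(1/4) = 1/28; P(data | r = 5) = (3/8)(2/7)(5/6)(1/5)(4/4) = 1/56.
The prior-weighted likelihoods are 2/5 · 0 = 0, 3/10 · 1/28 = 3/280, 3/10 · 1/56 = 3/560; summing to 9/560.
Hence P(r = 2 | data) = (3/280) / (9/560) = 2/3.

0.6667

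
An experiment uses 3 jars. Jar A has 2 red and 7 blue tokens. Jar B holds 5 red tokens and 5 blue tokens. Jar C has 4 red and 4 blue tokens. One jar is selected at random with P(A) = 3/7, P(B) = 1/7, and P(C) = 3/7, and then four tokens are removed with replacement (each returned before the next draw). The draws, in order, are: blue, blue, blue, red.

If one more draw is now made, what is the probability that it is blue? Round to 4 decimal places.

For each hypothesis, P(data | H) works out to: P(data | jar A) = (7/9)(7/9)(7/9)(2/9) = 0.10456; P(data | jar B) = (5/10)(5/10)(5/10)(5/10) = 0.0625; P(data | jar C) = (4/8)(4/8)(4/8)(4/8) = 0.0625.
Weighting by the prior gives 3/7 · 0.10456 = 0.04481, 1/7 · 0.0625 = 0.0089286, 3/7 · 0.0625 = 0.026786; summing to 0.080525.
Normalising, the posterior is P(jar A | data) = 0.55648, P(jar B | data) = 0.11088, P(jar C | data) = 0.33264.
Averaging over the posterior, P(blue next | data) = (7/9)(0.55648) + (1/2)(0.11088) + (1/2)(0.33264) = 0.65458.

0.6546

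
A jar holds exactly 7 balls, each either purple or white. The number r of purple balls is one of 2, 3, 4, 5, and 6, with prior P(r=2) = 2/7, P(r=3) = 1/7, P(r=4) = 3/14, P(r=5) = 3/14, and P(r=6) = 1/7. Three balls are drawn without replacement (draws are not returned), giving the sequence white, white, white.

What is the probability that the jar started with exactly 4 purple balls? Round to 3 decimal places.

0.059

For each hypothesis, P(data | H) works out to: P(data | r = 2) = (5/7)(4/6)(3/5) = 2/7; P(data | r = 3) = (4/7)(3/6)(2/5) = 4/35; P(data | r = 4) = (3/7)(2/6)(1/5) = 1/35; P(data | r = 5) = (2/7)(1/6)(0/5) = 0; P(data | r = 6) = (1/7)(0/6) = 0.
Multiplying each by its prior: 2/7 · 2/7 = 4/49, 1/7 · 4/35 = 4/245, 3/14 · 1/35 = 3/490, 3/14 · 0 = 0, 1/7 · 0 = 0; these sum to 51/490.
Therefore the posterior P(r = 4 | data) = (3/490) / (51/490) = 1/17.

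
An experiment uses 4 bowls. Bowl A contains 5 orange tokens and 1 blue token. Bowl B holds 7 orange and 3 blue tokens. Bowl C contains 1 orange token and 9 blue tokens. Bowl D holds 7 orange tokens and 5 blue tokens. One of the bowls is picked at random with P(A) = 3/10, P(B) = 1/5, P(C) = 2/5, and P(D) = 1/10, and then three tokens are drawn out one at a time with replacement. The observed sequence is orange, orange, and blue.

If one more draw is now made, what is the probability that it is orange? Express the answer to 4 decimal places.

For each hypothesis, P(data | H) works out to: P(data | bowl A) = (5/6)(5/6)(1/6) = 0.11574; P(data | bowl B) = (7/10)(7/10)(3/10) = 0.147; P(data | bowl C) = (1/10)(1/10)(9/10) = 0.009; P(data | bowl D) = (7/12)(7/12)(5/12) = 0.14178.
The prior-weighted likelihoods are 3/10 · 0.11574 = 0.034722, 1/5 · 0.147 = 0.0294, 2/5 · 0.009 = 0.0036, 1/10 · 0.14178 = 0.014178; with total 0.0819.
The posterior is then P(bowl A | data) = 0.42396, P(bowl B | data) = 0.35897, P(bowl C | data) = 0.043956, P(bowl D | data) = 0.17312.
So P(orange next | data) = Σ P(orange next | H) P(H | data) = (5/6)(0.42396) + (7/10)(0.35897) + (1/10)(0.043956) + (7/12)(0.17312) = 0.70996.

0.7100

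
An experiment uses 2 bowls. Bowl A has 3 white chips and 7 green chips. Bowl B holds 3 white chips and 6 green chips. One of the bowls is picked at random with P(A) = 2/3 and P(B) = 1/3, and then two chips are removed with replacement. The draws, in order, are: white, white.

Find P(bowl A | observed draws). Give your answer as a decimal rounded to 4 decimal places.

For each hypothesis, P(data | H) works out to: P(data | bowl A) = (3/10)(3/10) = 0.09; P(data | bowl B) = (3/9)(3/9) = 0.11111.
Weighting by the prior gives 2/3 · 0.09 = 0.06, 1/3 · 0.11111 = 0.037037; summing to 0.097037.
So P(bowl A | data) = (0.06) / (0.097037) = 0.61832.

0.6183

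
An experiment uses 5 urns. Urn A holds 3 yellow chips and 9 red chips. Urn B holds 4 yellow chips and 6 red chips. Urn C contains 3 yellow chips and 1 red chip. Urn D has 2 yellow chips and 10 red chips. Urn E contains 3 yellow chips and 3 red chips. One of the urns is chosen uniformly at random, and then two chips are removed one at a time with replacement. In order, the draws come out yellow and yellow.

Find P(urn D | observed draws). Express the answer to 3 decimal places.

Under each hypothesis, the probability of the observed sequence is: P(data | urn A) = (3/12)(3/12) = 0.0625; P(data | urn B) = (4/10)(4/10) = 0.16; P(data | urn C) = (3/4)(3/4) = 0.5625; P(data | urn D) = (2/12)(2/12) = 0.027778; P(data | urn E) = (3/6)(3/6) = 0.25.
Multiplying each by its prior: 1/5 · 0.0625 = 0.0125, 1/5 · 0.16 = 0.032, 1/5 · 0.5625 = 0.1125, 1/5 · 0.027778 = 0.0055556, 1/5 · 0.25 = 0.05; with total 0.21256.
Hence P(urn D | data) = (0.0055556) / (0.21256) = 0.026137.

0.026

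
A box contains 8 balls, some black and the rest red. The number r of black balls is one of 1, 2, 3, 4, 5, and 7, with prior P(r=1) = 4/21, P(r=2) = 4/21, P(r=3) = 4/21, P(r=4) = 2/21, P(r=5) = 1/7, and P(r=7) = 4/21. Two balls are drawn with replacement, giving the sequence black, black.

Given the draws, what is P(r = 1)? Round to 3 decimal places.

For each hypothesis, P(data | H) works out to: P(data | r = 1) = (1/8)(1/8) = 0.015625; P(data | r = 2) = (2/8)(2/8) = 0.0625; P(data | r = 3) = (3/8)(3/8) = 0.14062; P(data | r = 4) = (4/8)(4/8) = 0.25; P(data | r = 5) = (5/8)(5/8) = 0.39062; P(data | r = 7) = (7/8)(7/8) = 0.76562.
The prior-weighted likelihoods are 4/21 · 0.015625 = 0.0029762, 4/21 · 0.0625 = 0.011905, 4/21 · 0.14062 = 0.026786, 2/21 · 0.25 = 0.02381, 1/7 · 0.39062 = 0.055804, 4/21 · 0.76562 = 0.14583; these sum to 0.26711.
Therefore the posterior P(r = 1 | data) = (0.0029762) / (0.26711) = 0.011142.

0.011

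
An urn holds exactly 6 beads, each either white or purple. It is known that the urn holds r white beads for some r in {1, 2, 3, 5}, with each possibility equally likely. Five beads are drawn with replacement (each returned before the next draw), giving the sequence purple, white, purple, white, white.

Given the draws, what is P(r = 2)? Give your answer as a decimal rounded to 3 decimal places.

The likelihood of the observed sequence under each hypothesis: P(data | r = 1) = (5/6)(1/6)(5/6)(1/6)(1/6) = 0.003215; P(data | r = 2) = (4/6)(2/6)(4/6)(2/6)(2/6) = 0.016461; P(data | r = 3) = (3/6)(3/6)(3/6)(3/6)(3/6) = 0.03125; P(data | r = 5) = (1/6)(5/6)(1/6)(5/6)(5/6) = 0.016075.
Weighting by the prior gives 1/4 · 0.003215 = 0.00080376, 1/4 · 0.016461 = 0.0041152, 1/4 · 0.03125 = 0.0078125, 1/4 · 0.016075 = 0.0040188; these sum to 0.01675.
So P(r = 2 | data) = (0.0041152) / (0.01675) = 0.24568.

0.246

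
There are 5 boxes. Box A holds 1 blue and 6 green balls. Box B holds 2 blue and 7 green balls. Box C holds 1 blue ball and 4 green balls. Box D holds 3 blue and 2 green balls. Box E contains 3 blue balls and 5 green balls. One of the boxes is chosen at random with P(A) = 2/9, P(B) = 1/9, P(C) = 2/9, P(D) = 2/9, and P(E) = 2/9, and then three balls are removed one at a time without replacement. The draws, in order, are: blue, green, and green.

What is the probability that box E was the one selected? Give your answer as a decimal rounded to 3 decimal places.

The likelihood of the observed sequence under each hypothesis: P(data | box A) = (1/7)(6/6)(5/5) = 1/7; P(data | box B) = (2/9)(7/8)(6/7) = 1/6; P(data | box C) = (1/5)(4/4)(3/3) = 1/5; P(data | box D) = (3/5)(2/4)(1/3) = 1/10; P(data | box E) = (3/8)(5/7)(4/6) = 5/28.
Multiplying each by its prior: 2/9 · 1/7 = 2/63, 1/9 · 1/6 = 1/54, 2/9 · 1/5 = 2/45, 2/9 · 1/10 = 1/45, 2/9 · 5/28 = 5/126; with total 148/945.
By Bayes' rule, P(box E | data) = (5/126) / (148/945) = 75/296.

0.253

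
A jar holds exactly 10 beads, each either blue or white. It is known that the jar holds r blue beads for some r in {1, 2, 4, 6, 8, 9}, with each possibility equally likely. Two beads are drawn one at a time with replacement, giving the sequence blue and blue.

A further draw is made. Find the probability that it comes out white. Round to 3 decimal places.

Under each hypothesis, the probability of the observed sequence is: P(data | r = 1) = (1/10)(1/10) = 1/100; P(data | r = 2) = (2/10)(2/10) = 1/25; P(data | r = 4) = (4/10)(4/10) = 4/25; P(data | r = 6) = (6/10)(6/10) = 9/25; P(data | r = 8) = (8/10)(8/10) = 16/25; P(data | r = 9) = (9/10)(9/10) = 81/100.
Weighting by the prior gives 1/6 · 1/100 = 1/600, 1/6 · 1/25 = 1/150, 1/6 · 4/25 = 2/75, 1/6 · 9/25 = 3/50, 1/6 · 16/25 = 8/75, 1/6 · 81/100 = 27/200; these sum to 101/300.
The posterior is then P(r = 1 | data) = 1/202, P(r = 2 | data) = 2/101, P(r = 4 | data) = 8/101, P(r = 6 | data) = 18/101, P(r = 8 | data) = 32/101, P(r = 9 | data) = 81/202.
The predictive probability is P(white next | data) = (9/10)(1/202) + (4/5)(2/101) + (3/5)(8/101) + (2/5)(18/101) + (1/5)(32/101) + (1/10)(81/202) = 49/202.

0.243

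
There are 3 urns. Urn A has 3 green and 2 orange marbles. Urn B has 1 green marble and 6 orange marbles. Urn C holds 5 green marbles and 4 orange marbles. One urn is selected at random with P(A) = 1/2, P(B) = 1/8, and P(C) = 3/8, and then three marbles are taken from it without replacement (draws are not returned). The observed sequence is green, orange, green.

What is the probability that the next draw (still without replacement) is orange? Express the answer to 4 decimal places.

0.5000

Compute the likelihood of the observed sequence for each case: P(data | urn A) = (3/5)(2/4)(2/3) = 1/5; P(data | urn B) = (1/7)(6/6)(0/5) = 0; P(data | urn C) = (5/9)(4/8)(4/7) = 10/63.
Multiplying each by its prior: 1/2 · 1/5 = 1/10, 1/8 · 0 = 0, 3/8 · 10/63 = 5/84; these sum to 67/420.
Normalising, the posterior is P(urn A | data) = 42/67, P(urn B | data) = 0, P(urn C | data) = 25/67.
Averaging over the posterior, P(orange next | data) = (1/2)(42/67) + (1/2)(25/67) = 1/2.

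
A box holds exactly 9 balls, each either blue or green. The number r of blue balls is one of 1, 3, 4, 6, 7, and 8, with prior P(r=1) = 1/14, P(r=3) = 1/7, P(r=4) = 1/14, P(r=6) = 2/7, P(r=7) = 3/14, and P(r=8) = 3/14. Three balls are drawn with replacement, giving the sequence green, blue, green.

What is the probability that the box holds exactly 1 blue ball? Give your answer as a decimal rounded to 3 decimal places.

Compute the likelihood of the observed sequence for each case: P(data | r = 1) = (8/9)(1/9)(8/9) = 0.087791; P(data | r = 3) = (6/9)(3/9)(6/9) = 0.14815; P(data | r = 4) = (5/9)(4/9)(5/9) = 0.13717; P(data | r = 6) = (3/9)(6/9)(3/9) = 0.074074; P(data | r = 7) = (2/9)(7/9)(2/9) = 0.038409; P(data | r = 8) = (1/9)(8/9)(1/9) = 0.010974.
Multiplying each by its prior: 1/14 · 0.087791 = 0.0062708, 1/7 · 0.14815 = 0.021164, 1/14 · 0.13717 = 0.0097982, 2/7 · 0.074074 = 0.021164, 3/14 · 0.038409 = 0.0082305, 3/14 · 0.010974 = 0.0023516; summing to 0.068979.
So P(r = 1 | data) = (0.0062708) / (0.068979) = 0.090909.

0.091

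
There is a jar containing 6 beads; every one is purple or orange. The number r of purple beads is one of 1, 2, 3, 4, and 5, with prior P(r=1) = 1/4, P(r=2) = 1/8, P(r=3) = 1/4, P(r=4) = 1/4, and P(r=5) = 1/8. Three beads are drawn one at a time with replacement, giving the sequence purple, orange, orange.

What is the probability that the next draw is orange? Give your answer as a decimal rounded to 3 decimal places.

0.587

For each hypothesis, P(data | H) works out to: P(data | r = 1) = (1/6)(5/6)(5/6) = 0.11574; P(data | r = 2) = (2/6)(4/6)(4/6) = 0.14815; P(data | r = 3) = (3/6)(3/6)(3/6) = 0.125; P(data | r = 4) = (4/6)(2/6)(2/6) = 0.074074; P(data | r = 5) = (5/6)(1/6)(1/6) = 0.023148.
Multiplying each by its prior: 1/4 · 0.11574 = 0.028935, 1/8 · 0.14815 = 0.018519, 1/4 · 0.125 = 0.03125, 1/4 · 0.074074 = 0.018519, 1/8 · 0.023148 = 0.0028935; with total 0.10012.
Dividing through by the total gives posterior P(r = 1 | data) = 0.28902, P(r = 2 | data) = 0.18497, P(r = 3 | data) = 0.31214, P(r = 4 | data) = 0.18497, P(r = 5 | data) = 0.028902.
The predictive probability is P(orange next | data) = (5/6)(0.28902) + (2/3)(0.18497) + (1/2)(0.31214) + (1/3)(0.18497) + (1/6)(0.028902) = 0.58671.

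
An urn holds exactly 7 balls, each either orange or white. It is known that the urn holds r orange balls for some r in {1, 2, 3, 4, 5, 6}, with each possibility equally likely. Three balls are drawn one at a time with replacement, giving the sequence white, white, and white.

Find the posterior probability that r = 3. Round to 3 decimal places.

For each hypothesis, P(data | H) works out to: P(data | r = 1) = (6/7)(6/7)(6/7) = 0.62974; P(data | r = 2) = (5/7)(5/7)(5/7) = 0.36443; P(data | r = 3) = (4/7)(4/7)(4/7) = 0.18659; P(data | r = 4) = (3/7)(3/7)(3/7) = 0.078717; P(data | r = 5) = (2/7)(2/7)(2/7) = 0.023324; P(data | r = 6) = (1/7)(1/7)(1/7) = 0.0029155.
Multiplying each by its prior: 1/6 · 0.62974 = 0.10496, 1/6 · 0.36443 = 0.060739, 1/6 · 0.18659 = 0.031098, 1/6 · 0.078717 = 0.01312, 1/6 · 0.023324 = 0.0038873, 1/6 · 0.0029155 = 0.00048591; these sum to 0.21429.
Hence P(r = 3 | data) = (0.031098) / (0.21429) = 0.14512.

0.145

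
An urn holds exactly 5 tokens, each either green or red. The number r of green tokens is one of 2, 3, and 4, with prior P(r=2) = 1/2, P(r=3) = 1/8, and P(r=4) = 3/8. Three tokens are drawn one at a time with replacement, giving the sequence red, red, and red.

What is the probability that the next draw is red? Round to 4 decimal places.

0.5765

Compute the likelihood of the observed sequence for each case: P(data | r = 2) = (3/5)(3/5)(3/5) = 27/125; P(data | r = 3) = (2/5)(2/5)(2/5) = 8/125; P(data | r = 4) = (1/5)(1/5)(1/5) = 1/125.
The prior-weighted likelihoods are 1/2 · 27/125 = 27/250, 1/8 · 8/125 = 1/125, 3/8 · 1/125 = 3/1000; with total 119/1000.
Normalising, the posterior is P(r = 2 | data) = 108/119, P(r = 3 | data) = 8/119, P(r = 4 | data) = 3/119.
Averaging over the posterior, P(red next | data) = (3/5)(108/119) + (2/5)(8/119) + (1/5)(3/119) = 49/85.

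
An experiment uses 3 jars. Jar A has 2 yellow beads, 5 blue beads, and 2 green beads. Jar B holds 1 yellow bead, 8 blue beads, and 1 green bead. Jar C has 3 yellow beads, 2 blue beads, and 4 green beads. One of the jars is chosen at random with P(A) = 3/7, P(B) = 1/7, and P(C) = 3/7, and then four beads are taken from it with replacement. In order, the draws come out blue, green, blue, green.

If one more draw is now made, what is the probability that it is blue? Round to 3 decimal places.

0.455

Under each hypothesis, the probability of the observed sequence is: P(data | jar A) = (5/9)(2/9)(5/9)(2/9) = 0.015242; P(data | jar B) = (8/10)(1/10)(8/10)(1/10) = 0.0064; P(data | jar C) = (2/9)(4/9)(2/9)(4/9) = 0.0097546.
The prior-weighted likelihoods are 3/7 · 0.015242 = 0.0065321, 1/7 · 0.0064 = 0.00091429, 3/7 · 0.0097546 = 0.0041805; these sum to 0.011627.
Normalising, the posterior is P(jar A | data) = 0.56181, P(jar B | data) = 0.078635, P(jar C | data) = 0.35956.
Averaging over the posterior, P(blue next | data) = (5/9)(0.56181) + (4/5)(0.078635) + (2/9)(0.35956) = 0.45493.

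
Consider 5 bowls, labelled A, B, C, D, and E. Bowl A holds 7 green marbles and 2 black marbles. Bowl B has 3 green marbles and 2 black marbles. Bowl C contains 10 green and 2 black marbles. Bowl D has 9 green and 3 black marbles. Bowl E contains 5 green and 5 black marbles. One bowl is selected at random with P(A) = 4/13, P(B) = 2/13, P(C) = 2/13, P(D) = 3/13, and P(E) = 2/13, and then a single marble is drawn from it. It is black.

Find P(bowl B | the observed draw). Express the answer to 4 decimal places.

0.2121

Under each hypothesis, the probability of this draw is: P(data | bowl A) = (2/9) = 0.22222; P(data | bowl B) = (2/5) = 0.4; P(data | bowl C) = (2/12) = 0.16667; P(data | bowl D) = (3/12) = 0.25; P(data | bowl E) = (5/10) = 0.5.
The prior-weighted likelihoods are 4/13 · 0.22222 = 0.068376, 2/13 · 0.4 = 0.061538, 2/13 · 0.16667 = 0.025641, 3/13 · 0.25 = 0.057692, 2/13 · 0.5 = 0.076923; with total 0.29017.
Therefore the posterior P(bowl B | data) = (0.061538) / (0.29017) = 0.21208.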